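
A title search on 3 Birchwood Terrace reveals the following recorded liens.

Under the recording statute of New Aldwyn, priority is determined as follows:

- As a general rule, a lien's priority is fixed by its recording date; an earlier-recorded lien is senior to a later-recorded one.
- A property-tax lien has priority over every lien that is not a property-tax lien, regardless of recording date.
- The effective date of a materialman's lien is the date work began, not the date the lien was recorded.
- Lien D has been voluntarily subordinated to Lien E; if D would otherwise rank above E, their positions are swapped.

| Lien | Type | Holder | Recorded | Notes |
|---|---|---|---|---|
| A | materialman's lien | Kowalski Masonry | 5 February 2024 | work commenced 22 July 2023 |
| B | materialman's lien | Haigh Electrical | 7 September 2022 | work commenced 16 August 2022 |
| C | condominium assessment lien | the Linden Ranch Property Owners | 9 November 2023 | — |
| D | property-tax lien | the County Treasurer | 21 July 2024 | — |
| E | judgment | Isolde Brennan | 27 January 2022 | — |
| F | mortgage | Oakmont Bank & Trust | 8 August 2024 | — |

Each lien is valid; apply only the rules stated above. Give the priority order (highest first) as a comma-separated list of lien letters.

E, D, B, A, C, F

Effective dates: A is treated as recorded 22 July 2023, the work-commencement date; B's effective date is 16 August 2022, when work began.
As a property-tax lien, D is senior to every other lien.
The other liens, earliest effective date first: E (27 January 2022), B (16 August 2022), A (22 July 2023), C (9 November 2023), F (8 August 2024).
D would otherwise be senior to E, so under the subordination agreement D and E exchange positions.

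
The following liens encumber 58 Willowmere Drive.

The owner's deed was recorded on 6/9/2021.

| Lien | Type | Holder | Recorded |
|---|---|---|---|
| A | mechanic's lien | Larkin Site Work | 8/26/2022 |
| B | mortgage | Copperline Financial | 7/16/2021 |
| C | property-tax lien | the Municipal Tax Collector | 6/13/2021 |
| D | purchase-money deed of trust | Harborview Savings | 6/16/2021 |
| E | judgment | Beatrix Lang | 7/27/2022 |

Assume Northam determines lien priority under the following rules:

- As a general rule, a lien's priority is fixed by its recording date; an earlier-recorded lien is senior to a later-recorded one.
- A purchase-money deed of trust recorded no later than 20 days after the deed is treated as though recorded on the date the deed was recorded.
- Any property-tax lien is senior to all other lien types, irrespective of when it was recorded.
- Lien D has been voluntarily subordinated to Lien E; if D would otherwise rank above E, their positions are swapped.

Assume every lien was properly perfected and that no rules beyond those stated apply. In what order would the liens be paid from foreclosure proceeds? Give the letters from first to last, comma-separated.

Effective dates: D's effective date is the deed date, 6/9/2021.
C, as a property-tax lien, has superpriority and ranks first.
The other liens, earliest effective date first: D (6/9/2021), B (7/16/2021), E (7/27/2022), A (8/26/2022).
D is senior to E before the subordination, so the two trade places.

C, E, B, D, A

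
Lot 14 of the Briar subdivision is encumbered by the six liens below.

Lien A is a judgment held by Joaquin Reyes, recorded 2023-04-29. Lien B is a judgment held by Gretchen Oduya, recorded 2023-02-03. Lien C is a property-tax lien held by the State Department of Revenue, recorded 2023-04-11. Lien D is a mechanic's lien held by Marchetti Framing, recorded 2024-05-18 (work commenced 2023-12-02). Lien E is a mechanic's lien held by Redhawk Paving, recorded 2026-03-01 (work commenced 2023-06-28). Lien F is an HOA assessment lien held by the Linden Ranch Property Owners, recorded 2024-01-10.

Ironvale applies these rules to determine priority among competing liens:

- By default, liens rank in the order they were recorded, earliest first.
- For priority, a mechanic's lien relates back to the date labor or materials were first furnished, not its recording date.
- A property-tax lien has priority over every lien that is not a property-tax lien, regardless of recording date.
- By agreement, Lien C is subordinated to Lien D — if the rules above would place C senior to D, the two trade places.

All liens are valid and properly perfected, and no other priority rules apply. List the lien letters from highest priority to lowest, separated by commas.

D, B, A, E, C, F

Adjusting effective dates: D is treated as recorded 2023-12-02, the work-commencement date; E is treated as recorded 2023-06-28, the work-commencement date.
C is a property-tax lien, so it outranks all other liens regardless of date.
Ordering the rest by effective date: B (2023-02-03), A (2023-04-29), E (2023-06-28), D (2023-12-02), F (2024-01-10).
The subordination applies — C was senior to D — so C and D swap.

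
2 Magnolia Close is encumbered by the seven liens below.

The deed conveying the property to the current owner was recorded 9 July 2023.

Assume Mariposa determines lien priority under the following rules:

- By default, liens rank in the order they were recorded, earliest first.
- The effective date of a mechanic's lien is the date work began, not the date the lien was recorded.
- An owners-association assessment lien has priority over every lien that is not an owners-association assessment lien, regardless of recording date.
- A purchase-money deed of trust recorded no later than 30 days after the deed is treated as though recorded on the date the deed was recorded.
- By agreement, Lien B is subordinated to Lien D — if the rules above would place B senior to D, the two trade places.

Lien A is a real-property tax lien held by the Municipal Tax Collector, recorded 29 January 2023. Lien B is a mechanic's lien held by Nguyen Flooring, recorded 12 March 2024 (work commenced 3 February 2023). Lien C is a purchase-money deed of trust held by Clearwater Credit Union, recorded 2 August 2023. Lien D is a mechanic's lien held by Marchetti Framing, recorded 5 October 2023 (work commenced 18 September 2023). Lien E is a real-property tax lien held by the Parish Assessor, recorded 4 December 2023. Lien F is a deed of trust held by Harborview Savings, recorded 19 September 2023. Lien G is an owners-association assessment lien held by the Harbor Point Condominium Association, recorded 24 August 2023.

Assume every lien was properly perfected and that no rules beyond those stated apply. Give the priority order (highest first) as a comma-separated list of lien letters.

G, A, D, C, B, F, E

Effective dates after the stated exceptions: B's effective date is 3 February 2023, when work began; C's effective date is the deed date, 9 July 2023; D is treated as recorded 18 September 2023, the work-commencement date.
G is an owners-association assessment lien and takes priority over every other lien.
Among the remaining liens, by effective date: A (29 January 2023), B (3 February 2023), C (9 July 2023), D (18 September 2023), F (19 September 2023), E (4 December 2023).
B would otherwise be senior to D, so under the subordination agreement B and D exchange positions.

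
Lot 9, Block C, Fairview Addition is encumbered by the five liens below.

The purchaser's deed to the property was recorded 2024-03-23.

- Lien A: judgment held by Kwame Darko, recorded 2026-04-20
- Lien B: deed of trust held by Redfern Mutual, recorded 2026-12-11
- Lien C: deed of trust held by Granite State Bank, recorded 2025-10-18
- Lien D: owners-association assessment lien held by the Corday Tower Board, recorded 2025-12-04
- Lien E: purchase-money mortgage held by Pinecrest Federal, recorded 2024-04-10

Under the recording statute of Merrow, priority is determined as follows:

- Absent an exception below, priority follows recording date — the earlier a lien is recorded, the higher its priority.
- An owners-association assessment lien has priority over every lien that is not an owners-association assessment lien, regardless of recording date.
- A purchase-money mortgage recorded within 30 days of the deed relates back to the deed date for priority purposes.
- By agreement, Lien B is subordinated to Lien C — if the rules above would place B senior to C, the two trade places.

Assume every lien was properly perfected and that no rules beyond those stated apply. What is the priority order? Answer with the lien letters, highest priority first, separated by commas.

Effective dates: E was recorded within the 30-day window, so its effective date is the deed date 2024-03-23.
D, as an owners-association assessment lien, has superpriority and ranks first.
Remaining liens by effective date: E (2024-03-23), C (2025-10-18), A (2026-04-20), B (2026-12-11).
B already ranks below C; the subordination has no effect.

D, E, C, A, B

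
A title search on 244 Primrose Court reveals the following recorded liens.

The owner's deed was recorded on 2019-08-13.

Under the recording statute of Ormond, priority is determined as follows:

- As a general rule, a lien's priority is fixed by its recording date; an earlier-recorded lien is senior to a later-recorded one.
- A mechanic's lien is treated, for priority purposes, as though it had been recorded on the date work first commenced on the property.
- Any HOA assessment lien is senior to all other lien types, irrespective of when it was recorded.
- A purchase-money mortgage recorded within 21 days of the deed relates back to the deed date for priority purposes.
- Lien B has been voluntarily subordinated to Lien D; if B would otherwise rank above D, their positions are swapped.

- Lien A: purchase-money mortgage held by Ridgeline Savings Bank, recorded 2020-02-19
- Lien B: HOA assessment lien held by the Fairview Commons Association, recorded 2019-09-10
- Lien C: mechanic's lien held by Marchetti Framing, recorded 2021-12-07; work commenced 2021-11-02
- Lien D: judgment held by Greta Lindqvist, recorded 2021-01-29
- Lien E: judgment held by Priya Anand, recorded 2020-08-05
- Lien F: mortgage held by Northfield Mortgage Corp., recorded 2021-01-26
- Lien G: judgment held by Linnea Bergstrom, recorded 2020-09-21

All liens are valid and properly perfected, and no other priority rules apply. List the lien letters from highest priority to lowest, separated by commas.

D, A, E, G, F, B, C

Effective dates after the stated exceptions: A was recorded 190 days after the deed — beyond 21 days — so no relation-back applies; C is treated as recorded 2021-11-02, the work-commencement date.
B is an HOA assessment lien, so it outranks all other liens regardless of date.
Ordering the rest by effective date: A (2020-02-19), E (2020-08-05), G (2020-09-21), F (2021-01-26), D (2021-01-29), C (2021-11-02).
The subordination applies — B was senior to D — so B and D swap.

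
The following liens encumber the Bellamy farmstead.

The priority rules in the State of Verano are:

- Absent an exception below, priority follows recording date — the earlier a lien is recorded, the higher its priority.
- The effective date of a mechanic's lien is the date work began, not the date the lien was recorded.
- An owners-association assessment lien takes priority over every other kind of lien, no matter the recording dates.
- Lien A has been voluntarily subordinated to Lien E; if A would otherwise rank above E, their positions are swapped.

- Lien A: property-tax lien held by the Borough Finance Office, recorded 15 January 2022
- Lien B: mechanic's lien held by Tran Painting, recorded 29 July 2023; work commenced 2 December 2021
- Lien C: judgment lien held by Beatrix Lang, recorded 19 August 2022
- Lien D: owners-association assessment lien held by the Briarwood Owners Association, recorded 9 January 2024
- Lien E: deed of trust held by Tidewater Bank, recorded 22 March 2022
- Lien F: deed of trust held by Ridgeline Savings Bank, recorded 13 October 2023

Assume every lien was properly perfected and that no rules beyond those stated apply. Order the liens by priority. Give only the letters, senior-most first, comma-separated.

Effective dates: B relates back to 2 December 2021 (work commenced).
As an owners-association assessment lien, D is senior to every other lien.
The other liens, earliest effective date first: B (2 December 2021), A (15 January 2022), E (22 March 2022), C (19 August 2022), F (13 October 2023).
A would otherwise be senior to E, so under the subordination agreement A and E exchange positions.

D, B, E, A, C, F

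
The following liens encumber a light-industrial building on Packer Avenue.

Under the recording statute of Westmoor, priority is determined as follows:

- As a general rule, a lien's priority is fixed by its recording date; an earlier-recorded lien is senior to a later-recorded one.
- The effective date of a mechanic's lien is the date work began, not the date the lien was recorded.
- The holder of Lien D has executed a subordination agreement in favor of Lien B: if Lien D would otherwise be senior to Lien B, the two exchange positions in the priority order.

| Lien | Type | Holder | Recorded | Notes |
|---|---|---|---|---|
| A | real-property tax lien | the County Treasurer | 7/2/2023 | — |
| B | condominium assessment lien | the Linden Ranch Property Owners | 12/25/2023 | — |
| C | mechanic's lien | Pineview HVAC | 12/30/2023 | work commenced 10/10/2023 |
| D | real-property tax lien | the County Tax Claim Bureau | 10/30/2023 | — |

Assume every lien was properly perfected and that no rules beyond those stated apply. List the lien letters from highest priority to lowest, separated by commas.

Effective dates: C relates back to 10/10/2023 (work commenced).
Sorted by effective date: A (7/2/2023), C (10/10/2023), D (10/30/2023), B (12/25/2023).
D would otherwise be senior to B, so under the subordination agreement D and B exchange positions.

A, C, B, D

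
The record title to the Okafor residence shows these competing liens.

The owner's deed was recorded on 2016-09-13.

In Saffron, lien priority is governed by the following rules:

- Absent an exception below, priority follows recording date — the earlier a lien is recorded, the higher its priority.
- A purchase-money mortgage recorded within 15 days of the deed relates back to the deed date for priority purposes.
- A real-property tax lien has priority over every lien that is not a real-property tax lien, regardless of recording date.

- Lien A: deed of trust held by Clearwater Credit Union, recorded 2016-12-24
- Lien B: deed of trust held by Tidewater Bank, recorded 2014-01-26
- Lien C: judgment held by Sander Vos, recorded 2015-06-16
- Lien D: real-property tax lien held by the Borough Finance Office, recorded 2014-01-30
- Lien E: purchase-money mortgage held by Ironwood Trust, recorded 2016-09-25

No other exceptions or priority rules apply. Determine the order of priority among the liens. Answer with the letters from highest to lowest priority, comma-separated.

First, effective dates: E's effective date is the deed date, 2016-09-13.
D, as a real-property tax lien, has superpriority and ranks first.
Among the remaining liens, by effective date: B (2014-01-26), C (2015-06-16), E (2016-09-13), A (2016-12-24).

D, B, C, E, A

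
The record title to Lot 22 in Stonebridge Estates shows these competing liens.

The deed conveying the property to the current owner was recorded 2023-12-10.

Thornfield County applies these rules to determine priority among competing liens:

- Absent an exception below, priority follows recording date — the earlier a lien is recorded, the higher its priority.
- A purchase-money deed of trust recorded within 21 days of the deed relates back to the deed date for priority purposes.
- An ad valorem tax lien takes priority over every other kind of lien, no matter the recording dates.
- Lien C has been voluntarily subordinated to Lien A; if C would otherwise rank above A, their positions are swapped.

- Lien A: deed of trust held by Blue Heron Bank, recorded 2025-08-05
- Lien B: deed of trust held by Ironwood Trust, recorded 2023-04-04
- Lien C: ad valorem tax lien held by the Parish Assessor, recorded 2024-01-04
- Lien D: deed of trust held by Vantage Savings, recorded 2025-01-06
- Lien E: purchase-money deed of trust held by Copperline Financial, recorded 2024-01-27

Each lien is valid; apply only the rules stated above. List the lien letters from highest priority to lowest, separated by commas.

A, B, E, D, C

First, effective dates: E missed the 21-day window (48 days after the deed), so its recording date stands.
C is an ad valorem tax lien and takes priority over every other lien.
Among the remaining liens, by effective date: B (2023-04-04), E (2024-01-27), D (2025-01-06), A (2025-08-05).
Because C would otherwise rank above A, the subordination swaps them.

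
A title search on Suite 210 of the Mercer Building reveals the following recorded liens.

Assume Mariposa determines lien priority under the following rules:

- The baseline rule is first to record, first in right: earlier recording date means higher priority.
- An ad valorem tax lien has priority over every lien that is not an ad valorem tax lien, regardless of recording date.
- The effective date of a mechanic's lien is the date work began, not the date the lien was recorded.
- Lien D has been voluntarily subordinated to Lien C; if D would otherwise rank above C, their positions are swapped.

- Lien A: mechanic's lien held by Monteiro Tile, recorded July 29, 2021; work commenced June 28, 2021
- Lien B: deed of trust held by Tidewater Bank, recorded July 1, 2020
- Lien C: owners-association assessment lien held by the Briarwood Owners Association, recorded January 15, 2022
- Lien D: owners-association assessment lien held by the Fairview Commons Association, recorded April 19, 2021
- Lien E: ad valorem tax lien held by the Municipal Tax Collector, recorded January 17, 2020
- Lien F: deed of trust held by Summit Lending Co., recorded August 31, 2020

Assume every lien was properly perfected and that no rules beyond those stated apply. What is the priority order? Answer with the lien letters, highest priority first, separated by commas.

E, B, F, C, A, D

Effective dates after the stated exceptions: A is treated as recorded June 28, 2021, the work-commencement date.
As an ad valorem tax lien, E is senior to every other lien.
Ordering the rest by effective date: B (July 1, 2020), F (August 31, 2020), D (April 19, 2021), A (June 28, 2021), C (January 15, 2022).
D is senior to C before the subordination, so the two trade places.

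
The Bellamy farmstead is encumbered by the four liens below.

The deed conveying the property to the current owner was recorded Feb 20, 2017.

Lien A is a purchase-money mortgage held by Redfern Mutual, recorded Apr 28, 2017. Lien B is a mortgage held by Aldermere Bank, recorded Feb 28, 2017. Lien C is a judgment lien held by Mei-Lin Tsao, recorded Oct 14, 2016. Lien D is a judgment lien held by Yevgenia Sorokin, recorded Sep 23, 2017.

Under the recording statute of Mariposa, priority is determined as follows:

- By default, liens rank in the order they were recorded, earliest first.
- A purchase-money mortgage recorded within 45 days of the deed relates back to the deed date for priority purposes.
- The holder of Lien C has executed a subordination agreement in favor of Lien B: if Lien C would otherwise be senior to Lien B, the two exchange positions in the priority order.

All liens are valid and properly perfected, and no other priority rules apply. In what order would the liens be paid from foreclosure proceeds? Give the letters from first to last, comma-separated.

B, C, A, D

First, effective dates: A was recorded 67 days after the deed, outside the 45-day window, so it keeps its recording date.
By effective date: C (Oct 14, 2016), B (Feb 28, 2017), A (Apr 28, 2017), D (Sep 23, 2017).
C would otherwise be senior to B, so under the subordination agreement C and B exchange positions.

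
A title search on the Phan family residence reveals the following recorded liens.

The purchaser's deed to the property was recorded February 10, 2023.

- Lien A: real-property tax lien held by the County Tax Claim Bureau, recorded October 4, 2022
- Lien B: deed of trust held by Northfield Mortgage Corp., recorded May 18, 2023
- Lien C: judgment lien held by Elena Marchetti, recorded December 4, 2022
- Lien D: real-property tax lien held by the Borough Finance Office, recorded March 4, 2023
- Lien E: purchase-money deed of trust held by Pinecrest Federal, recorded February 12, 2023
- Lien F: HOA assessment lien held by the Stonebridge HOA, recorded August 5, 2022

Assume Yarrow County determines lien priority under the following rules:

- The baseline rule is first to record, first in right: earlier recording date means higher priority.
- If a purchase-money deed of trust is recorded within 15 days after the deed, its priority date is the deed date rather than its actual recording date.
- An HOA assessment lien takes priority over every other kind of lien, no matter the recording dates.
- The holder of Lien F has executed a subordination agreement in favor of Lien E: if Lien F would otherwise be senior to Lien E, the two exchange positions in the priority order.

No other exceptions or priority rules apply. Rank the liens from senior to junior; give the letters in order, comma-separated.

E, A, C, F, D, B

First, effective dates: E was recorded within the 15-day window, so its effective date is the deed date February 10, 2023.
F is an HOA assessment lien and takes priority over every other lien.
Ordering the rest by effective date: A (October 4, 2022), C (December 4, 2022), E (February 10, 2023), D (March 4, 2023), B (May 18, 2023).
The subordination applies — F was senior to E — so F and E swap.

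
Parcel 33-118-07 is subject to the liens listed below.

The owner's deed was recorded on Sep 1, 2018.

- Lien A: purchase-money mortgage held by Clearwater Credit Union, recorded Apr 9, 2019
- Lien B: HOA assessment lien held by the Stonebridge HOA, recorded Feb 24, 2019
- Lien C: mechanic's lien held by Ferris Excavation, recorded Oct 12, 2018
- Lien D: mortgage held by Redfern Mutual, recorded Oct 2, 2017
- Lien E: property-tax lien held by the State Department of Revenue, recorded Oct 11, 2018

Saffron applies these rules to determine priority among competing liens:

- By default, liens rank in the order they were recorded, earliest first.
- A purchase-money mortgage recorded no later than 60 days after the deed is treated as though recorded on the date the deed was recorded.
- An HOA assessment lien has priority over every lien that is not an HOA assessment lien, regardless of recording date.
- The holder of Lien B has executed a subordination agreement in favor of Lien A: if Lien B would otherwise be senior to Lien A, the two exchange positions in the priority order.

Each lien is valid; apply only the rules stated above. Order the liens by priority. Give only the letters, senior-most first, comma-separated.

A, D, E, C, B

Effective dates: A missed the 60-day window (220 days after the deed), so its recording date stands.
As an HOA assessment lien, B is senior to every other lien.
Ordering the rest by effective date: D (Oct 2, 2017), E (Oct 11, 2018), C (Oct 12, 2018), A (Apr 9, 2019).
Because B would otherwise rank above A, the subordination swaps them.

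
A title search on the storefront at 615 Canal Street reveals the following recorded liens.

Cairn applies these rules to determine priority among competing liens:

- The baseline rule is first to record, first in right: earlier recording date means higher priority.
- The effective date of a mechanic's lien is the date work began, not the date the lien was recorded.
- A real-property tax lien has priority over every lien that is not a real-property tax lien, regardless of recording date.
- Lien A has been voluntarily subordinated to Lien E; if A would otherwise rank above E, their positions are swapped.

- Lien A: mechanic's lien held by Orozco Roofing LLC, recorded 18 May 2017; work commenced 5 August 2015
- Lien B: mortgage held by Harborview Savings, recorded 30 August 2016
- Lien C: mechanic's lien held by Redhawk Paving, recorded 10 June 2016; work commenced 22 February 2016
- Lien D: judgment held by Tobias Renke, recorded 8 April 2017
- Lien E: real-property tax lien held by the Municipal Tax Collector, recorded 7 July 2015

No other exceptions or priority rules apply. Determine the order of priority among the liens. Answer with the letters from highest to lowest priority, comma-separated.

Adjusting effective dates: A relates back to 5 August 2015 (work commenced); C is treated as recorded 22 February 2016, the work-commencement date.
E is a real-property tax lien, so it outranks all other liens regardless of date.
Ordering the rest by effective date: A (5 August 2015), C (22 February 2016), B (30 August 2016), D (8 April 2017).
A is already junior to E, so the subordination agreement changes nothing.

E, A, C, B, D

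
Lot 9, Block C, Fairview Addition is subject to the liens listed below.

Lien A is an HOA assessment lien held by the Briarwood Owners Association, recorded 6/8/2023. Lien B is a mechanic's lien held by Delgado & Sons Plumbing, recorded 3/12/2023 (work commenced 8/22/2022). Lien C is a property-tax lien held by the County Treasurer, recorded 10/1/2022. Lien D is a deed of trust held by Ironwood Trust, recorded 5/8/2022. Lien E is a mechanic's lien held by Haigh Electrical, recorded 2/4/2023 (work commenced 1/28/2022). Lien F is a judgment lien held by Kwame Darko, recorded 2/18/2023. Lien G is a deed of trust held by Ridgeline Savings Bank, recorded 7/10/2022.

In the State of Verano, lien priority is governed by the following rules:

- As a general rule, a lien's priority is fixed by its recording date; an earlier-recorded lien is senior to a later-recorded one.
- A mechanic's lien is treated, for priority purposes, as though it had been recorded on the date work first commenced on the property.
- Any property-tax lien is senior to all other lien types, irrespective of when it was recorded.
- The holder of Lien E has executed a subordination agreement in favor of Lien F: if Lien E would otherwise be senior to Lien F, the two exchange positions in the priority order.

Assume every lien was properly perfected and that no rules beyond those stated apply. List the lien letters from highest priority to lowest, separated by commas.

C, F, D, G, B, E, A

Adjusting effective dates: B relates back to 8/22/2022 (work commenced); E's effective date is 1/28/2022, when work began.
C is a property-tax lien and takes priority over every other lien.
Remaining liens by effective date: E (1/28/2022), D (5/8/2022), G (7/10/2022), B (8/22/2022), F (2/18/2023), A (6/8/2023).
E would otherwise be senior to F, so under the subordination agreement E and F exchange positions.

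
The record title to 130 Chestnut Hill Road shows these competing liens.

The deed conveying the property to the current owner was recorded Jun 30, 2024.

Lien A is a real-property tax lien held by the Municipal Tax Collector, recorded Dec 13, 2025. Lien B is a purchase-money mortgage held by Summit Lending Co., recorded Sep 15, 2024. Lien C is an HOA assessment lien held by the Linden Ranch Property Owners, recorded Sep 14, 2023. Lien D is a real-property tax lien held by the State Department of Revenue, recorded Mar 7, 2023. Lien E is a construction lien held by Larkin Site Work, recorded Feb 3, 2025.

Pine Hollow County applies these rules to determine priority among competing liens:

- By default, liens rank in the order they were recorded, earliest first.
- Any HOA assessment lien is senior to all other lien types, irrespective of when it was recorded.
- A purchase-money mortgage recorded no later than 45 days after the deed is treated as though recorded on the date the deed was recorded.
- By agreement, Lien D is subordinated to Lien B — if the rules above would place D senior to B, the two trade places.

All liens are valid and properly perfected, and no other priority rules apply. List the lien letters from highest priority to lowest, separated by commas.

C, B, D, E, A

Effective dates after the stated exceptions: B was recorded 77 days after the deed — beyond 45 days — so no relation-back applies.
C is an HOA assessment lien, so it outranks all other liens regardless of date.
Ordering the rest by effective date: D (Mar 7, 2023), B (Sep 15, 2024), E (Feb 3, 2025), A (Dec 13, 2025).
D would otherwise be senior to B, so under the subordination agreement D and B exchange positions.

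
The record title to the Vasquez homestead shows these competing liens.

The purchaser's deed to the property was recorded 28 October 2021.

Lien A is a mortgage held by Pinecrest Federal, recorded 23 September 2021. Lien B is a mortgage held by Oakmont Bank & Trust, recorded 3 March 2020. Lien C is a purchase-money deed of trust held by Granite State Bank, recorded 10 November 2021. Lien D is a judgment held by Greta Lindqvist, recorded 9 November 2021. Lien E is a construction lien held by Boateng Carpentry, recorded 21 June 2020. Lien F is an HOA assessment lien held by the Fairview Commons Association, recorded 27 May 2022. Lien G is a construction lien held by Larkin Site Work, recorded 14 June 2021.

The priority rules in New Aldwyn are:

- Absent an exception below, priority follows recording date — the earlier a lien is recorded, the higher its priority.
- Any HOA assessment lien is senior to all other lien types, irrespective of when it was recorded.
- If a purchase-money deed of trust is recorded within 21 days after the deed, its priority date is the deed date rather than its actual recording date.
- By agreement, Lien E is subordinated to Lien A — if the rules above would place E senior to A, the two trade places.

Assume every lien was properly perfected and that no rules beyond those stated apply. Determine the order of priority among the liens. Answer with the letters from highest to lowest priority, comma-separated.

F, B, A, G, E, C, D

First, effective dates: C's effective date is the deed date, 28 October 2021.
As an HOA assessment lien, F is senior to every other lien.
The other liens, earliest effective date first: B (3 March 2020), E (21 June 2020), G (14 June 2021), A (23 September 2021), C (28 October 2021), D (9 November 2021).
Because E would otherwise rank above A, the subordination swaps them.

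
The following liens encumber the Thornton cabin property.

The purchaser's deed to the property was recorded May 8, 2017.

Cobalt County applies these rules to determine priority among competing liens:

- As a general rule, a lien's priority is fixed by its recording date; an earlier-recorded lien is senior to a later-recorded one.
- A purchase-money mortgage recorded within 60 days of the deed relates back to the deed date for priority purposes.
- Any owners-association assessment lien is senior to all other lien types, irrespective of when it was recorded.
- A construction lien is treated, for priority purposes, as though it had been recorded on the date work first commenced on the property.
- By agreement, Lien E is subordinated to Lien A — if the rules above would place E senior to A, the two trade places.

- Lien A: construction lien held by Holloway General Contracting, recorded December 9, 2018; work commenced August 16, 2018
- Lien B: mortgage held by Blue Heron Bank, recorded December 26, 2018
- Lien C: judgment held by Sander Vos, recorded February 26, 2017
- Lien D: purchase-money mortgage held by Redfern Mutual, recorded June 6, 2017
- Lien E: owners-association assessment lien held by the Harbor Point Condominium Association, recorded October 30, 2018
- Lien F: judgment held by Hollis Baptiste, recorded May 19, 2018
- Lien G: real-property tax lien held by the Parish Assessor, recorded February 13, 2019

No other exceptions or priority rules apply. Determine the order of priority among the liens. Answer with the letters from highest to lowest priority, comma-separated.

A, C, D, F, E, B, G

Adjusting effective dates: A is treated as recorded August 16, 2018, the work-commencement date; D relates back to the deed date May 8, 2017.
E is an owners-association assessment lien and takes priority over every other lien.
Ordering the rest by effective date: C (February 26, 2017), D (May 8, 2017), F (May 19, 2018), A (August 16, 2018), B (December 26, 2018), G (February 13, 2019).
Because E would otherwise rank above A, the subordination swaps them.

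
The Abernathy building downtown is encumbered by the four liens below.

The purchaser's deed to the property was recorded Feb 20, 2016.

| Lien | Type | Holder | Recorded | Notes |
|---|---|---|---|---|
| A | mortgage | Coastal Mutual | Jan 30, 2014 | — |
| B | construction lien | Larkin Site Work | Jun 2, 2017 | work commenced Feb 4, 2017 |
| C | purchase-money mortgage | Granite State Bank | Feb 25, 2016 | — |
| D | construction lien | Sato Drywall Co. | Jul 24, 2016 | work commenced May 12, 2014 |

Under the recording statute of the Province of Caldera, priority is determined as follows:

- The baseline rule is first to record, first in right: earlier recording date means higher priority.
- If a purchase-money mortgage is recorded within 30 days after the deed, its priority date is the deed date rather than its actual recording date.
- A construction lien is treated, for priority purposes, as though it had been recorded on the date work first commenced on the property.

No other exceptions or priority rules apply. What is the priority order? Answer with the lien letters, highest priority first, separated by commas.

Adjusting effective dates: B is treated as recorded Feb 4, 2017, the work-commencement date; C's effective date is the deed date, Feb 20, 2016; D is treated as recorded May 12, 2014, the work-commencement date.
Sorted by effective date: A (Jan 30, 2014), D (May 12, 2014), C (Feb 20, 2016), B (Feb 4, 2017).

A, D, C, B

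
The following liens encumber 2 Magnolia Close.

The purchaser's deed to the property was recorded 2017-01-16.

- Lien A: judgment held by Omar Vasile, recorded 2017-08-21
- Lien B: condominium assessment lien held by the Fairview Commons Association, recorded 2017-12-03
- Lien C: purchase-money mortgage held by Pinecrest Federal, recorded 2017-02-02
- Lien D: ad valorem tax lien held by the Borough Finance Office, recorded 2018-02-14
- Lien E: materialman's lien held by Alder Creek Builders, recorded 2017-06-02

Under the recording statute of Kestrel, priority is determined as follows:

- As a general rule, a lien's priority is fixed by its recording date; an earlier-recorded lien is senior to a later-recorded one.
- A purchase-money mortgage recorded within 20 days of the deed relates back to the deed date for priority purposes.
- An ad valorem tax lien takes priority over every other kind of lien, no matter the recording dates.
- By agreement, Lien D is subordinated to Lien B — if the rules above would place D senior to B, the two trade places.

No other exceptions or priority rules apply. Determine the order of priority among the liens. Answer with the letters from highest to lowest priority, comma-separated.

B, C, E, A, D

First, effective dates: C was recorded within the 20-day window, so its effective date is the deed date 2017-01-16.
D, as an ad valorem tax lien, has superpriority and ranks first.
Ordering the rest by effective date: C (2017-01-16), E (2017-06-02), A (2017-08-21), B (2017-12-03).
D would otherwise be senior to B, so under the subordination agreement D and B exchange positions.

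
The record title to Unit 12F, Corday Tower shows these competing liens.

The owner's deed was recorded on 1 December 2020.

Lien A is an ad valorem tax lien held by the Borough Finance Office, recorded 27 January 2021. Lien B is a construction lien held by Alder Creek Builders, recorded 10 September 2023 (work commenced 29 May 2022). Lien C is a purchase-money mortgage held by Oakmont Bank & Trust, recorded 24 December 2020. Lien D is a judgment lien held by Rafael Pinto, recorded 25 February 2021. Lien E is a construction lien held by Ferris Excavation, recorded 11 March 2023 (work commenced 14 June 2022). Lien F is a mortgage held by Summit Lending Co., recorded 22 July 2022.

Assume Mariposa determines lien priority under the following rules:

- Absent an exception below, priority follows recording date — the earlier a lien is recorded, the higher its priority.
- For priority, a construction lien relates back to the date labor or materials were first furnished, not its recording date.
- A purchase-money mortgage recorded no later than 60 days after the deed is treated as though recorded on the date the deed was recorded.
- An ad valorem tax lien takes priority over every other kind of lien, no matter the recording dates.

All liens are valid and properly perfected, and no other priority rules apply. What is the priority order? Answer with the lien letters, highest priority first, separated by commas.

A, C, D, B, E, F

First, effective dates: B is treated as recorded 29 May 2022, the work-commencement date; C relates back to the deed date 1 December 2020; E relates back to 14 June 2022 (work commenced).
A, as an ad valorem tax lien, has superpriority and ranks first.
Among the remaining liens, by effective date: C (1 December 2020), D (25 February 2021), B (29 May 2022), E (14 June 2022), F (22 July 2022).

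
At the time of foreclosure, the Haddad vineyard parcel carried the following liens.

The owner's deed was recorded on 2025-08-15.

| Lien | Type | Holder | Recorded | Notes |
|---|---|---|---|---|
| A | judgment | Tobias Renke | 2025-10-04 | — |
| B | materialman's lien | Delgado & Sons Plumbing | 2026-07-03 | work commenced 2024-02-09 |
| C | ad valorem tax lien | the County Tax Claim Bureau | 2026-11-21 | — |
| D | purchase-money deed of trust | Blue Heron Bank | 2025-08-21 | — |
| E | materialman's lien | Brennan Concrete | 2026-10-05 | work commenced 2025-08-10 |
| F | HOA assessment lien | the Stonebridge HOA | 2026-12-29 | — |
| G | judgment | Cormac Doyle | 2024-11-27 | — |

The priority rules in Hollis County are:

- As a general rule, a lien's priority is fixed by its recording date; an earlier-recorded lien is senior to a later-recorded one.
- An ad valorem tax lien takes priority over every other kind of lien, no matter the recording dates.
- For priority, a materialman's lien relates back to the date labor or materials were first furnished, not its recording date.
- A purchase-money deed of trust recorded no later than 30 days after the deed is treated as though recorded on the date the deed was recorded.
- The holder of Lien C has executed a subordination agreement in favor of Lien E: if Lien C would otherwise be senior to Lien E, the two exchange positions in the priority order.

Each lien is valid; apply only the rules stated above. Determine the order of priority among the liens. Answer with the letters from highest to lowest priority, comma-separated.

E, B, G, C, D, A, F

Adjusting effective dates: B relates back to 2024-02-09 (work commenced); D's effective date is the deed date, 2025-08-15; E is treated as recorded 2025-08-10, the work-commencement date.
C is an ad valorem tax lien and takes priority over every other lien.
The other liens, earliest effective date first: B (2024-02-09), G (2024-11-27), E (2025-08-10), D (2025-08-15), A (2025-10-04), F (2026-12-29).
C would otherwise be senior to E, so under the subordination agreement C and E exchange positions.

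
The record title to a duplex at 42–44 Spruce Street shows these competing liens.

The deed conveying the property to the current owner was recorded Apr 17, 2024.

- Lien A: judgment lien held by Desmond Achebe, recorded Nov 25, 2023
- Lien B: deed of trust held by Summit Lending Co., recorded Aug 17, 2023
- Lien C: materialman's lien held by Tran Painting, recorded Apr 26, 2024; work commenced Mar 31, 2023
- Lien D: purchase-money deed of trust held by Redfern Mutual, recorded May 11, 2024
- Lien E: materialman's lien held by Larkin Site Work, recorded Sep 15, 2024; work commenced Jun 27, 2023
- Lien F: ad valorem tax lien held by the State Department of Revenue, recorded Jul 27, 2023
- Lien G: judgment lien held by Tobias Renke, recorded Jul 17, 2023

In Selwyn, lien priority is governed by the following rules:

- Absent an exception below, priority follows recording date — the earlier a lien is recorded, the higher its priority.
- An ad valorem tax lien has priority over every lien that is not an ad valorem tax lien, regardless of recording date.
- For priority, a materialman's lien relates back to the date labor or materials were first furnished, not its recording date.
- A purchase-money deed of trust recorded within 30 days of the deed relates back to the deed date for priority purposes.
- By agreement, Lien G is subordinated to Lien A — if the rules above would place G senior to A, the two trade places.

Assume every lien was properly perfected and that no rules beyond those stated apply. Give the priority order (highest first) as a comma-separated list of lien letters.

F, C, E, A, B, G, D

Adjusting effective dates: C is treated as recorded Mar 31, 2023, the work-commencement date; D's effective date is the deed date, Apr 17, 2024; E's effective date is Jun 27, 2023, when work began.
F is an ad valorem tax lien, so it outranks all other liens regardless of date.
Among the remaining liens, by effective date: C (Mar 31, 2023), E (Jun 27, 2023), G (Jul 17, 2023), B (Aug 17, 2023), A (Nov 25, 2023), D (Apr 17, 2024).
G is senior to A before the subordination, so the two trade places.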